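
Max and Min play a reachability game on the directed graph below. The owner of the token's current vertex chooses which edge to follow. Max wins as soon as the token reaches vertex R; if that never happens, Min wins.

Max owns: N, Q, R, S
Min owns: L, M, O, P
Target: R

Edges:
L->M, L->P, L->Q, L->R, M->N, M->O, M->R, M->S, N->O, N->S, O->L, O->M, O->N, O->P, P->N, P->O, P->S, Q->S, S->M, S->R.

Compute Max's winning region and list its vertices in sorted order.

N, Q, R, S

A0 = {R}
A1: add {S} — S (Max) has S→R.
A2: add {N, Q} — N (Max) has N→S; Q (Max) has Q→S.
A3 = A2; e.g. L (Min) can still go to M. Fixed point.
Max's winning region = {N, Q, R, S}.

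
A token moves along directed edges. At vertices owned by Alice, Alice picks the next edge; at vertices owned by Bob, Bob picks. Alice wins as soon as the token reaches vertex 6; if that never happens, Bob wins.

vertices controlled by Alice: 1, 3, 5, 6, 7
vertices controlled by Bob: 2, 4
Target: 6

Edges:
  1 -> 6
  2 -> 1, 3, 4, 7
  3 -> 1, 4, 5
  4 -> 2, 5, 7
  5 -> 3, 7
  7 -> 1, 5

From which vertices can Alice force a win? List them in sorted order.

1, 3, 5, 6, 7

A0 = {6}
A1: add {1} — 1 (Alice) has 1→6.
A2: add {3, 7} — 3 (Alice) has 3→1; 7 (Alice) has 7→1.
A3: add {5} — 5 (Alice) has 5→3.
A4 = A3; e.g. 2 (Bob) can still go to 4. Fixed point.
Alice's winning region = {1, 3, 5, 6, 7}.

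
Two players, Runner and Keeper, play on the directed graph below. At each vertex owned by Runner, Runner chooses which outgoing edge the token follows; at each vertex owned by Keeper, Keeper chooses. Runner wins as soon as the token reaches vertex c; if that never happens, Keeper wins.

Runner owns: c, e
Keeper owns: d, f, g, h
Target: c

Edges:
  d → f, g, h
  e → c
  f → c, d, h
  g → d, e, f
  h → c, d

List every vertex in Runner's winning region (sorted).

A0 = {c}
A1: add {e} — e (Runner) has e→c.
A2 = A1; e.g. d (Keeper) can still go to f. Fixed point.
Runner's winning region = {c, e}.

c, e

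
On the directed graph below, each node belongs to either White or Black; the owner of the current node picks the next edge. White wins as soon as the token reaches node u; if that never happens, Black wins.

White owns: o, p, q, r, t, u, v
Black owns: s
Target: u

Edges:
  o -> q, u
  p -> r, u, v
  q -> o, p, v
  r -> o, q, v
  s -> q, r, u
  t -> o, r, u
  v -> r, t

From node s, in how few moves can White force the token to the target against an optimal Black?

A0 = {u}
A1: add {o, p, t} — o (White) has o→u; p (White) has p→u; t (White) has t→u.
A2: add {q, r, v} — q (White) has q→o; r (White) has r→o; v (White) has v→t.
A3: add {s} — s (Black): all of {q, r, u} already in.
A3 = all vertices. Fixed point.
s enters the attractor at level 3, so White can force the target in 3 moves from there.

3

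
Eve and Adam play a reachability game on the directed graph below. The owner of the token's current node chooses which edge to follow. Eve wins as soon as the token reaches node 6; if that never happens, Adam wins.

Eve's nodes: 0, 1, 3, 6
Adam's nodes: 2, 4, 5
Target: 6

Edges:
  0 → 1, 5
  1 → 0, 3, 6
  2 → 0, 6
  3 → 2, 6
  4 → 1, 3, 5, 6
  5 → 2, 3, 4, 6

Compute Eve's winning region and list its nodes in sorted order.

A0 = {6}
A1: add {1, 3} — 1 (Eve) has 1→6; 3 (Eve) has 3→6.
A2: add {0} — 0 (Eve) has 0→1.
A3: add {2} — 2 (Adam): all of {0, 6} already in.
A4 = A3; e.g. 4 (Adam) can still go to 5. Fixed point.
Eve's winning region = {0, 1, 2, 3, 6}.

0, 1, 2, 3, 6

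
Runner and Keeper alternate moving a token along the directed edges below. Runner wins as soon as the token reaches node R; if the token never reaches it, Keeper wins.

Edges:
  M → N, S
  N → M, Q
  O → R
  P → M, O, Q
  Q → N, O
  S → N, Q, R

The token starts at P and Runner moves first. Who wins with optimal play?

Track states (vertex, player-to-move).
A0 = {(R,Runner), (R,Keeper)}
A1: add {(O,Runner), (O,Keeper), (S,Runner)}.
A2: add {(P,Runner), (Q,Runner)}.
(P,Runner) ∈ A2 ⇒ Runner forces the target.

Runner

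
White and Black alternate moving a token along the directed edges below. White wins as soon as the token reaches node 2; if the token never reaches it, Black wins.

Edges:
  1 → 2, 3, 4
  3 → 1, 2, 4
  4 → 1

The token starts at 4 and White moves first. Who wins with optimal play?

Track states (vertex, player-to-move).
A0 = {(2,White), (2,Black)}
A1: add {(1,White), (3,White)}.
A2: add {(4,Black)}.
A3 = A2; e.g. (1,Black) stays out. (4,White) never enters ⇒ Black avoids the target.

Black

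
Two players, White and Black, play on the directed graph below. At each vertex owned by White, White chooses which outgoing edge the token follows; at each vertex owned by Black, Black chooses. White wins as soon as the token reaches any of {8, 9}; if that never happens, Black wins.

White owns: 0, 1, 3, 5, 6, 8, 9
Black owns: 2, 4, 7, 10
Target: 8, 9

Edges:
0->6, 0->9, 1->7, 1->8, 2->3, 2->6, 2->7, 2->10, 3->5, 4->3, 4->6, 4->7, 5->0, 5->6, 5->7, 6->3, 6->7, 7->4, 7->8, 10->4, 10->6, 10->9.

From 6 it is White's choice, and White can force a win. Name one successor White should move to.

A0 = {8, 9}
A1: add {0, 1} — 0 (White) has 0→9; 1 (White) has 1→8.
A2: add {5} — 5 (White) has 5→0.
A3: add {3} — 3 (White) has 3→5.
A4: add {6} — 6 (White) has 6→3.
A5 = A4; e.g. 2 (Black) can still go to 7. Fixed point.
From 6, successor 3 is in the attractor (rank 3); the other successor 7 is not.

3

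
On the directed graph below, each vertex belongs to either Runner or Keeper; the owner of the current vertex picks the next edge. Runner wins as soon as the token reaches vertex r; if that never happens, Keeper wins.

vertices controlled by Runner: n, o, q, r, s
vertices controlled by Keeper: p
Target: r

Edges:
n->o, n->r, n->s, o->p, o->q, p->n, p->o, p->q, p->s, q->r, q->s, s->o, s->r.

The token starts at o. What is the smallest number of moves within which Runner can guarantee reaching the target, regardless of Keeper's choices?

2

A0 = {r}
A1: add {n, q, s} — n (Runner) has n→r; q (Runner) has q→r; s (Runner) has s→r.
A2: add {o} — o (Runner) has o→q.
o enters the attractor at level 2, so Runner can force the target in 2 moves from there.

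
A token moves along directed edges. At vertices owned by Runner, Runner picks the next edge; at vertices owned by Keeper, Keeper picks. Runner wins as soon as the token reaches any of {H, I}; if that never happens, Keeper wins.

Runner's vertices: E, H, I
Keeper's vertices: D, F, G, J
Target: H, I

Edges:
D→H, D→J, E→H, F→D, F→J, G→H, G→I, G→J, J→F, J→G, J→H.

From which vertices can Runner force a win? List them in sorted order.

A0 = {H, I}
A1: add {E} — E (Runner) has E→H.
A2 = A1; e.g. D (Keeper) can still go to J. Fixed point.
Runner's winning region = {E, H, I}.

E, H, I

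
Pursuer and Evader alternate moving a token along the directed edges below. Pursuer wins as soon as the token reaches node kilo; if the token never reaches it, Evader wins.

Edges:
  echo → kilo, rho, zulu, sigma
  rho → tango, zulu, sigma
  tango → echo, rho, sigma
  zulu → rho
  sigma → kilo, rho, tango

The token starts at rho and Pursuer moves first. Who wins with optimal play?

Evader

Track states (vertex, player-to-move).
A0 = {(kilo,Pursuer), (kilo,Evader)}
A1: add {(echo,Pursuer), (sigma,Pursuer)}.
A2 = A1; e.g. (echo,Evader) stays out. (rho,Pursuer) never enters ⇒ Evader avoids the target.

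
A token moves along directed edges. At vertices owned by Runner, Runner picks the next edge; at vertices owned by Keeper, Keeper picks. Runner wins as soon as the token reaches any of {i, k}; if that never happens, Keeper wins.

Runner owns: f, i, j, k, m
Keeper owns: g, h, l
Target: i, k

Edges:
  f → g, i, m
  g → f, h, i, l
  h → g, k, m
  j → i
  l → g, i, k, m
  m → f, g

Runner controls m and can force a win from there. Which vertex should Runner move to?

f

A0 = {i, k}
A1: add {f, j} — f (Runner) has f→i; j (Runner) has j→i.
A2: add {m} — m (Runner) has m→f.
A3 = A2; e.g. g (Keeper) can still go to h. Fixed point.
From m, successor f is in the attractor (rank 1); the other successor g is not.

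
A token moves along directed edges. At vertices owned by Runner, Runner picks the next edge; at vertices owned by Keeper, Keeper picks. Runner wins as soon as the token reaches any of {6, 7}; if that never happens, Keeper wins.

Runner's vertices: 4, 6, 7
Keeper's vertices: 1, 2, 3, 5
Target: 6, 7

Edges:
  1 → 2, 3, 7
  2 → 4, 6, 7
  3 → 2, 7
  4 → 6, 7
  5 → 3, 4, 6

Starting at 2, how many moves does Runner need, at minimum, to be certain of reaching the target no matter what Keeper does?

2

A0 = {6, 7}
A1: add {4} — 4 (Runner) has 4→6.
A2: add {2} — 2 (Keeper): all of {4, 6, 7} already in.
2 enters the attractor at level 2, so Runner can force the target in 2 moves from there.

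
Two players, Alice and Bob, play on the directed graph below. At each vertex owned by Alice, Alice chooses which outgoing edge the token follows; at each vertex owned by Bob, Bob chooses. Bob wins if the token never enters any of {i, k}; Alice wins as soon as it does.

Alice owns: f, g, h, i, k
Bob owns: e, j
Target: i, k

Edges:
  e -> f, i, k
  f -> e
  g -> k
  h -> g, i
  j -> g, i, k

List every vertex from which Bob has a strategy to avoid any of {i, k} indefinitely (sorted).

A0 = {i, k}
A1: add {g, h} — g (Alice) has g→k; h (Alice) has h→i.
A2: add {j} — j (Bob): all of {g, i, k} already in.
A3 = A2; e.g. e (Bob) can still go to f. Fixed point.
Alice's attractor = {g, h, i, j, k}; Bob avoids the target exactly from the complement.

e, f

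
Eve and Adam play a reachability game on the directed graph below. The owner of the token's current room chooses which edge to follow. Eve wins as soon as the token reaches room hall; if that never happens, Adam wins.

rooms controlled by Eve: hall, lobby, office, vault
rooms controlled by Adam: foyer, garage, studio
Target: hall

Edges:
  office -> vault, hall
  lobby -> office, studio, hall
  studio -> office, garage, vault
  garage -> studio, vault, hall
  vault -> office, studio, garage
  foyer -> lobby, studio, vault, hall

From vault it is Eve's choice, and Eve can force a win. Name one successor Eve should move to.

office

A0 = {hall}
A1: add {lobby, office} — office (Eve) has office→hall; lobby (Eve) has lobby→hall.
A2: add {vault} — vault (Eve) has vault→office.
A3 = A2; e.g. studio (Adam) can still go to garage. Fixed point.
From vault, successor office is in the attractor (rank 1); the other successors garage, studio are not.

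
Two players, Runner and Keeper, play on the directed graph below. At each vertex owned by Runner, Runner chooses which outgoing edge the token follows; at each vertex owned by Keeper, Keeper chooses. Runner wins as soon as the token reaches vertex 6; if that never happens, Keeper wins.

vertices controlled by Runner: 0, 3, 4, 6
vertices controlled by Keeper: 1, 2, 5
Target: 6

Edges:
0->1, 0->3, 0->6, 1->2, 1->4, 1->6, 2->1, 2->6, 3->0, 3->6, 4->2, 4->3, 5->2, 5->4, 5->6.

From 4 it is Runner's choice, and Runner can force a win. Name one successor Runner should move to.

3

A0 = {6}
A1: add {0, 3} — 0 (Runner) has 0→6; 3 (Runner) has 3→6.
A2: add {4} — 4 (Runner) has 4→3.
A3 = A2; e.g. 1 (Keeper) can still go to 2. Fixed point.
From 4, successor 3 is in the attractor (rank 1); the other successor 2 is not.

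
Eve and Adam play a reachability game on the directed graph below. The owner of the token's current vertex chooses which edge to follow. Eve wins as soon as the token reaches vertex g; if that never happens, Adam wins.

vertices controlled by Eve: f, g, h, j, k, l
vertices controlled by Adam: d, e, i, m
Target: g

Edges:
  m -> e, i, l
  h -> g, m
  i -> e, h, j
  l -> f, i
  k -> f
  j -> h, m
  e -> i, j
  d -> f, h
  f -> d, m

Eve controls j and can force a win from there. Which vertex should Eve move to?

h

A0 = {g}
A1: add {h} — h (Eve) has h→g.
A2: add {j} — j (Eve) has j→h.
A3 = A2; e.g. d (Adam) can still go to f. Fixed point.
From j, successor h is in the attractor (rank 1); the other successor m is not.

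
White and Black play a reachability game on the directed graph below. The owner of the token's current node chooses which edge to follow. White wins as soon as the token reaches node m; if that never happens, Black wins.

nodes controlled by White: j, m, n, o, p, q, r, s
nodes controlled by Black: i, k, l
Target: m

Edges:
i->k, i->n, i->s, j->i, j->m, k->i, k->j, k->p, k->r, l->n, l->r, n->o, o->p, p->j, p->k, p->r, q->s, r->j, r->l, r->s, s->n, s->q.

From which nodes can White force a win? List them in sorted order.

j, l, m, n, o, p, q, r, s

A0 = {m}
A1: add {j} — j (White) has j→m.
A2: add {p, r} — p (White) has p→j; r (White) has r→j.
A3: add {o} — o (White) has o→p.
A4: add {n} — n (White) has n→o.
A5: add {l, s} — l (Black): all of {n, r} already in; s (White) has s→n.
A6: add {q} — q (White) has q→s.
A7 = A6; e.g. i (Black) can still go to k. Fixed point.
White's winning region = {j, l, m, n, o, p, q, r, s}.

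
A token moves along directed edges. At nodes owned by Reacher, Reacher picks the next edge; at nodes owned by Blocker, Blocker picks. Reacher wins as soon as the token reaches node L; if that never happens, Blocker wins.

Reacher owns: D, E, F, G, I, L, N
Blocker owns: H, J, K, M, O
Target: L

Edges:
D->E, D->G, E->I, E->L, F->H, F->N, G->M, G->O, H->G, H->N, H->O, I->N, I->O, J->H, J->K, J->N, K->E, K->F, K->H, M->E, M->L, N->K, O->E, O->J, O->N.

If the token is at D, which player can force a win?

Reacher

A0 = {L}
A1: add {E} — E (Reacher) has E→L.
A2: add {D, M} — D (Reacher) has D→E; M (Blocker): all of {E, L} already in.
D ∈ A2, so Reacher can force the target.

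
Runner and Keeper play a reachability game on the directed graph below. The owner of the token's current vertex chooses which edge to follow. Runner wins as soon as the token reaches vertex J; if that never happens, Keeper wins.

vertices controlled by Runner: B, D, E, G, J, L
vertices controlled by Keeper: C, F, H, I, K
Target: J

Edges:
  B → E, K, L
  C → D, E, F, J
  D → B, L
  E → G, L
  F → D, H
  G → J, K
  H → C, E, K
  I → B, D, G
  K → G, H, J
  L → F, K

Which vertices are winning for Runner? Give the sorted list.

A0 = {J}
A1: add {G} — G (Runner) has G→J.
A2: add {E} — E (Runner) has E→G.
A3: add {B} — B (Runner) has B→E.
A4: add {D} — D (Runner) has D→B.
A5: add {I} — I (Keeper): all of {B, D, G} already in.
A6 = A5; e.g. C (Keeper) can still go to F. Fixed point.
Runner's winning region = {B, D, E, G, I, J}.

B, D, E, G, I, J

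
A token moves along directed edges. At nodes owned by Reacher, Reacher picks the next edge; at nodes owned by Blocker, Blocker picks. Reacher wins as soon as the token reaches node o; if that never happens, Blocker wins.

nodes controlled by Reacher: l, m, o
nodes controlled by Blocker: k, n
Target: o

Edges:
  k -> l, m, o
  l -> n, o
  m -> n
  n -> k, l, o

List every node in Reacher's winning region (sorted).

l, o

A0 = {o}
A1: add {l} — l (Reacher) has l→o.
A2 = A1; e.g. k (Blocker) can still go to m. Fixed point.
Reacher's winning region = {l, o}.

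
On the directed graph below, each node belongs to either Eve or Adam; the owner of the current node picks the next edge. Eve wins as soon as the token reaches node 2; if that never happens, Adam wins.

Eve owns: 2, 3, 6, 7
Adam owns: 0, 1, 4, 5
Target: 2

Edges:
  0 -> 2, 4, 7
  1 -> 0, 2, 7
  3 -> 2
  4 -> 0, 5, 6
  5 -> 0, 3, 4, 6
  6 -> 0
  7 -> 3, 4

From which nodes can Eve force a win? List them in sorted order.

2, 3, 7

A0 = {2}
A1: add {3} — 3 (Eve) has 3→2.
A2: add {7} — 7 (Eve) has 7→3.
A3 = A2; e.g. 0 (Adam) can still go to 4. Fixed point.
Eve's winning region = {2, 3, 7}.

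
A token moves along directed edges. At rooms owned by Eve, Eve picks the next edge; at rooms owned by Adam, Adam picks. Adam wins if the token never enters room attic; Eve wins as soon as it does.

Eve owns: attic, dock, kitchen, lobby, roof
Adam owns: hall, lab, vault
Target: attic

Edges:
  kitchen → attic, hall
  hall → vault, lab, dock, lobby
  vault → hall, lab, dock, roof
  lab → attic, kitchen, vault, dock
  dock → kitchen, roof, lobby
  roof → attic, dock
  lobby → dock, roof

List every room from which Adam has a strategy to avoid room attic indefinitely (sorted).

hall, lab, vault

A0 = {attic}
A1: add {kitchen, roof} — kitchen (Eve) has kitchen→attic; roof (Eve) has roof→attic.
A2: add {dock, lobby} — dock (Eve) has dock→kitchen; lobby (Eve) has lobby→roof.
A3 = A2; e.g. hall (Adam) can still go to vault. Fixed point.
Eve's attractor = {attic, dock, kitchen, lobby, roof}; Adam avoids the target exactly from the complement.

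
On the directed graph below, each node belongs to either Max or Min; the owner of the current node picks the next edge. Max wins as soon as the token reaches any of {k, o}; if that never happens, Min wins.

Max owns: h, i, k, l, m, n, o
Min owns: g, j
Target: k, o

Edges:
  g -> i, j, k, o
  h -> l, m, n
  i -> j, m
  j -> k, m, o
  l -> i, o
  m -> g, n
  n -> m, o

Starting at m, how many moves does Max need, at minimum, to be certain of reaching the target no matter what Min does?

A0 = {k, o}
A1: add {l, n} — l (Max) has l→o; n (Max) has n→o.
A2: add {h, m} — h (Max) has h→l; m (Max) has m→n.
m enters the attractor at level 2, so Max can force the target in 2 moves from there.

2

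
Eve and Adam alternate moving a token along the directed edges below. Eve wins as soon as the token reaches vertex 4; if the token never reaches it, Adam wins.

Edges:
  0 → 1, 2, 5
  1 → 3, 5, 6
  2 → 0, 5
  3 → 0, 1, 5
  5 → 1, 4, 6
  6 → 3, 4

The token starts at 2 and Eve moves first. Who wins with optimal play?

Adam

Track states (vertex, player-to-move).
A0 = {(4,Eve), (4,Adam)}
A1: add {(5,Eve), (6,Eve)}.
A2 = A1; e.g. (0,Eve) stays out. (2,Eve) never enters ⇒ Adam avoids the target.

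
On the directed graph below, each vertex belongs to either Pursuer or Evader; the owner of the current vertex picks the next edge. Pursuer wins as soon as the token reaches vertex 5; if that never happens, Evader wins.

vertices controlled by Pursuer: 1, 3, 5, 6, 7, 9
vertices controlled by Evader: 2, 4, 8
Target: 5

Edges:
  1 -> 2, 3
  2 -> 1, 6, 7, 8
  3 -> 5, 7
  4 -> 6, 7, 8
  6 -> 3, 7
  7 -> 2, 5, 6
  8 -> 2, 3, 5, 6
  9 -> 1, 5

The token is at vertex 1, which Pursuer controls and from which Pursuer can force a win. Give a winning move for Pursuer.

A0 = {5}
A1: add {3, 7, 9} — 3 (Pursuer) has 3→5; 7 (Pursuer) has 7→5; 9 (Pursuer) has 9→5.
A2: add {1, 6} — 1 (Pursuer) has 1→3; 6 (Pursuer) has 6→3.
A3 = A2; e.g. 2 (Evader) can still go to 8. Fixed point.
From 1, successor 3 is in the attractor (rank 1); the other successor 2 is not.

3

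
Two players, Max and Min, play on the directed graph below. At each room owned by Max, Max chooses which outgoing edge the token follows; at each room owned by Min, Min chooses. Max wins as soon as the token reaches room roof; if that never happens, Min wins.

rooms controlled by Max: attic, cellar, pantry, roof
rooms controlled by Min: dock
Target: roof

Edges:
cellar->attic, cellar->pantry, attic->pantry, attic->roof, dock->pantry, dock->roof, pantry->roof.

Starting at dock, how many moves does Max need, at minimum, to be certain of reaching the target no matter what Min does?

2

A0 = {roof}
A1: add {attic, pantry} — attic (Max) has attic→roof; pantry (Max) has pantry→roof.
A2: add {cellar, dock} — cellar (Max) has cellar→attic; dock (Min): all of {pantry, roof} already in.
A2 = all vertices. Fixed point.
dock enters the attractor at level 2, so Max can force the target in 2 moves from there.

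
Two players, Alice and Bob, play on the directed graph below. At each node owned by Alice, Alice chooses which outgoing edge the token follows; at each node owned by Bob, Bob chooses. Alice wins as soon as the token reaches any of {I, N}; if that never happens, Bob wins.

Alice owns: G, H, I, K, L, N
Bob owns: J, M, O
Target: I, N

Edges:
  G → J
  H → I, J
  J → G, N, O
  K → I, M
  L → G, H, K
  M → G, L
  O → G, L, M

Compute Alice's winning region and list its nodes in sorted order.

H, I, K, L, N

A0 = {I, N}
A1: add {H, K} — H (Alice) has H→I; K (Alice) has K→I.
A2: add {L} — L (Alice) has L→H.
A3 = A2; e.g. G (Alice) has no edge into A2. Fixed point.
Alice's winning region = {H, I, K, L, N}.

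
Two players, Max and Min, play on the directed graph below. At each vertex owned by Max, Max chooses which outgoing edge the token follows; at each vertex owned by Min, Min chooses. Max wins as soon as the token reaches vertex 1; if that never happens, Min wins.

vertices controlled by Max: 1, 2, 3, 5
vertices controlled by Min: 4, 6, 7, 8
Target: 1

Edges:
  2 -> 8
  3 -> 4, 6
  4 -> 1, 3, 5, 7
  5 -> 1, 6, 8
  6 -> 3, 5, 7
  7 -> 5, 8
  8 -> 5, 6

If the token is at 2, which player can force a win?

A0 = {1}
A1: add {5} — 5 (Max) has 5→1.
A2 = A1; e.g. 2 (Max) has no edge into A1. Fixed point.
2 never enters the attractor, so Min can avoid the target forever.

Min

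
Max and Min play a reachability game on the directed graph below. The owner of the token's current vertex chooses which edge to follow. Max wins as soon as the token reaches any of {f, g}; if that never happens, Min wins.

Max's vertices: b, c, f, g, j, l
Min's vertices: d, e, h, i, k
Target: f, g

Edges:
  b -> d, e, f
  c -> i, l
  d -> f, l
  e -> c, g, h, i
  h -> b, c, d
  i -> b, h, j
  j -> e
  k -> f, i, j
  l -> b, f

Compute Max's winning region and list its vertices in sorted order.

A0 = {f, g}
A1: add {b, l} — b (Max) has b→f; l (Max) has l→f.
A2: add {c, d} — c (Max) has c→l; d (Min): all of {f, l} already in.
A3: add {h} — h (Min): all of {b, c, d} already in.
A4 = A3; e.g. e (Min) can still go to i. Fixed point.
Max's winning region = {b, c, d, f, g, h, l}.

b, c, d, f, g, h, l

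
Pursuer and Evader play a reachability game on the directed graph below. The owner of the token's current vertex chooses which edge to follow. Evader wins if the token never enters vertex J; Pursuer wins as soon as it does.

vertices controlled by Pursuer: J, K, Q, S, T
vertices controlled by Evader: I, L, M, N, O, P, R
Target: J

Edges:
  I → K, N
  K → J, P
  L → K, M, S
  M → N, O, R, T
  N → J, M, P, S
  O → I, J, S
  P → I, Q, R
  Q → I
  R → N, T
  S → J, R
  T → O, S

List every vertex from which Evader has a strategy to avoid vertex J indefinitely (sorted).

I, L, M, N, O, P, Q, R

A0 = {J}
A1: add {K, S} — K (Pursuer) has K→J; S (Pursuer) has S→J.
A2: add {T} — T (Pursuer) has T→S.
A3 = A2; e.g. I (Evader) can still go to N. Fixed point.
Pursuer's attractor = {J, K, S, T}; Evader avoids the target exactly from the complement.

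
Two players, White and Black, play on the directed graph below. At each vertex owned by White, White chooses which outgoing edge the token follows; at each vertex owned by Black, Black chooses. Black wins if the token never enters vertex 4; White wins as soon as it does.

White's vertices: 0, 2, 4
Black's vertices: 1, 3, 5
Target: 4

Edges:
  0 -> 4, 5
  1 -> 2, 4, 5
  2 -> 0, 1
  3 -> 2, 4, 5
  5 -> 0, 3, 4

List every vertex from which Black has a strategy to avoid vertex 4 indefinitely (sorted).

1, 3, 5

A0 = {4}
A1: add {0} — 0 (White) has 0→4.
A2: add {2} — 2 (White) has 2→0.
A3 = A2; e.g. 1 (Black) can still go to 5. Fixed point.
White's attractor = {0, 2, 4}; Black avoids the target exactly from the complement.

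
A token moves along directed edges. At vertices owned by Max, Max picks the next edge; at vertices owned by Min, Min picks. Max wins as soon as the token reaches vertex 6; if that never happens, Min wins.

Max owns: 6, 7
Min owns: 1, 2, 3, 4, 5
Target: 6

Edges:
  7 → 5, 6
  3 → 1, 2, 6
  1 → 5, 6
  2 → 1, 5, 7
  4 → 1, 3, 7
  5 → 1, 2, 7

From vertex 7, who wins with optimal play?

Max

A0 = {6}
A1: add {7} — 7 (Max) has 7→6.
A2 = A1; e.g. 1 (Min) can still go to 5. Fixed point.
7 ∈ A1, so Max can force the target.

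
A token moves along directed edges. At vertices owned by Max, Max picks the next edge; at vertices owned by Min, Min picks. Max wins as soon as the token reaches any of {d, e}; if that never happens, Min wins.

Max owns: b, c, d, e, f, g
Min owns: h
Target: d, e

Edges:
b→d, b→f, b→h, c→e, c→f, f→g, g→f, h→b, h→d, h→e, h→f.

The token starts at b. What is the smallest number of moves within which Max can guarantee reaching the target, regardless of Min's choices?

1

A0 = {d, e}
A1: add {b, c} — b (Max) has b→d; c (Max) has c→e.
A2 = A1; e.g. f (Max) has no edge into A1. Fixed point.
b enters the attractor at level 1, so Max can force the target in 1 move from there.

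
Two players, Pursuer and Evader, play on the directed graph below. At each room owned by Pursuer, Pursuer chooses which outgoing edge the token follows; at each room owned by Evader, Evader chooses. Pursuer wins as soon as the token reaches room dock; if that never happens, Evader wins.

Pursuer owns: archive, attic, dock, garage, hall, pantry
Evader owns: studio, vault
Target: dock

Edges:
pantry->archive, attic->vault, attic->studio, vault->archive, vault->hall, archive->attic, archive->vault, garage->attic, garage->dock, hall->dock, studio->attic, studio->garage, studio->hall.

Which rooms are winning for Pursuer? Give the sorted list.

dock, garage, hall

A0 = {dock}
A1: add {garage, hall} — garage (Pursuer) has garage→dock; hall (Pursuer) has hall→dock.
A2 = A1; e.g. pantry (Pursuer) has no edge into A1. Fixed point.
Pursuer's winning region = {dock, garage, hall}.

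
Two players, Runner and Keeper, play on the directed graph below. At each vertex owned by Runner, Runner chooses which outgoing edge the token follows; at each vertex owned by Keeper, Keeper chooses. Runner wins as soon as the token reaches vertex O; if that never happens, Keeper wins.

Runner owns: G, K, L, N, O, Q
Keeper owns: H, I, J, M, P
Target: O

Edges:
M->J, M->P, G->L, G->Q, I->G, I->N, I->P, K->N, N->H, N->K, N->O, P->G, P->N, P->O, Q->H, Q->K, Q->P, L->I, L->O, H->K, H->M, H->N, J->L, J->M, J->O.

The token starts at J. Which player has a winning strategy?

Keeper

A0 = {O}
A1: add {L, N} — L (Runner) has L→O; N (Runner) has N→O.
A2: add {G, K} — G (Runner) has G→L; K (Runner) has K→N.
A3: add {P, Q} — P (Keeper): all of {G, N, O} already in; Q (Runner) has Q→K.
A4: add {I} — I (Keeper): all of {G, N, P} already in.
A5 = A4; e.g. H (Keeper) can still go to M. Fixed point.
J never enters the attractor, so Keeper can avoid the target forever.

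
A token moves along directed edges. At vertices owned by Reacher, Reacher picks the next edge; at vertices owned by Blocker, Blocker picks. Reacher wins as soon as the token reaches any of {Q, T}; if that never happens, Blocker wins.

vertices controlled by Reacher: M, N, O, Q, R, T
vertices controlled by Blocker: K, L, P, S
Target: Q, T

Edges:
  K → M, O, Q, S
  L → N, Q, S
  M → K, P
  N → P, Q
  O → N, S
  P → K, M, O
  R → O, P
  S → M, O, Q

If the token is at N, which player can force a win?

A0 = {Q, T}
A1: add {N} — N (Reacher) has N→Q.
N ∈ A1, so Reacher can force the target.

Reacher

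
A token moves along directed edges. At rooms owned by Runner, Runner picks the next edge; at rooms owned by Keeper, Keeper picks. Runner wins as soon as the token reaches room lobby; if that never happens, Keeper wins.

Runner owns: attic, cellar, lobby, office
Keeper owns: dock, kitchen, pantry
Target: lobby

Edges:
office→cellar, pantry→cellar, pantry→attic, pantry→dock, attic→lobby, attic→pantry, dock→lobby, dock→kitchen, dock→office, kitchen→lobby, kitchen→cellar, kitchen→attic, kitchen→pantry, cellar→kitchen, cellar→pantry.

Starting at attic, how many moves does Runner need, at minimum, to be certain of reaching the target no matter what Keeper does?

A0 = {lobby}
A1: add {attic} — attic (Runner) has attic→lobby.
A2 = A1; e.g. kitchen (Keeper) can still go to cellar. Fixed point.
attic enters the attractor at level 1, so Runner can force the target in 1 move from there.

1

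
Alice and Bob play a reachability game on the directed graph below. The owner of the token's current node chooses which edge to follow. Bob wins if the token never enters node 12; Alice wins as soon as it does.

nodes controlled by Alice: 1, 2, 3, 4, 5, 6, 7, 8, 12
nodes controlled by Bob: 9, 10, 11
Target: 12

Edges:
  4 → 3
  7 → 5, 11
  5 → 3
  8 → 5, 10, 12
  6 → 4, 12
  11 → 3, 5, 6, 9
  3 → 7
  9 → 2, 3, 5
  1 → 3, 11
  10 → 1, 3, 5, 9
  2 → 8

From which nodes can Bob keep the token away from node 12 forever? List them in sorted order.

A0 = {12}
A1: add {6, 8} — 6 (Alice) has 6→12; 8 (Alice) has 8→12.
A2: add {2} — 2 (Alice) has 2→8.
A3 = A2; e.g. 1 (Alice) has no edge into A2. Fixed point.
Alice's attractor = {2, 6, 8, 12}; Bob avoids the target exactly from the complement.

1, 3, 4, 5, 7, 9, 10, 11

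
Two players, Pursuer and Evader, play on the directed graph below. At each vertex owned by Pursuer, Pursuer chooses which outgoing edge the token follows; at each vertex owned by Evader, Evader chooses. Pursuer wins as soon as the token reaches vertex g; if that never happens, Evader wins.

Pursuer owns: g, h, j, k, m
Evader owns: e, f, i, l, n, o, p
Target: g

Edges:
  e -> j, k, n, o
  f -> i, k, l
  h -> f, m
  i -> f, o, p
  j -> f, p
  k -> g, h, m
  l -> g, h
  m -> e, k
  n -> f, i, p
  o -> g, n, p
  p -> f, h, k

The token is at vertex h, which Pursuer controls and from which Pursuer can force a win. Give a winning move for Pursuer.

m

A0 = {g}
A1: add {k} — k (Pursuer) has k→g.
A2: add {m} — m (Pursuer) has m→k.
A3: add {h} — h (Pursuer) has h→m.
A4: add {l} — l (Evader): all of {g, h} already in.
A5 = A4; e.g. e (Evader) can still go to j. Fixed point.
From h, successor m is in the attractor (rank 2); the other successor f is not.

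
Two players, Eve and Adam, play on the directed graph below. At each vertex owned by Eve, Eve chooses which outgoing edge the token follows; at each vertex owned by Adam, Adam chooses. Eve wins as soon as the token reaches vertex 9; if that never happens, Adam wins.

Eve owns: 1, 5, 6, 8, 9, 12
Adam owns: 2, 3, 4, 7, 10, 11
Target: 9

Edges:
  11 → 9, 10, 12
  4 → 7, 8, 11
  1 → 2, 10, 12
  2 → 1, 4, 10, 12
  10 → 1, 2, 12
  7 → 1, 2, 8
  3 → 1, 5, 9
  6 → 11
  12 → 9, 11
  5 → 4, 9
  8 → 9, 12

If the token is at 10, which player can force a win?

A0 = {9}
A1: add {5, 8, 12} — 5 (Eve) has 5→9; 8 (Eve) has 8→9; 12 (Eve) has 12→9.
A2: add {1} — 1 (Eve) has 1→12.
A3: add {3} — 3 (Adam): all of {1, 5, 9} already in.
A4 = A3; e.g. 2 (Adam) can still go to 4. Fixed point.
10 never enters the attractor, so Adam can avoid the target forever.

Adam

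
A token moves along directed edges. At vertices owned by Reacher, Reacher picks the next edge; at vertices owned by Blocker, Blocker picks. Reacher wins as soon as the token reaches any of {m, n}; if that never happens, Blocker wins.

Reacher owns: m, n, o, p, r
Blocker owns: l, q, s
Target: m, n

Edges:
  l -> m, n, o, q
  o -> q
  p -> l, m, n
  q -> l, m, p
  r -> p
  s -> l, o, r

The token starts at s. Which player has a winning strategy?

A0 = {m, n}
A1: add {p} — p (Reacher) has p→m.
A2: add {r} — r (Reacher) has r→p.
A3 = A2; e.g. l (Blocker) can still go to o. Fixed point.
s never enters the attractor, so Blocker can avoid the target forever.

Blocker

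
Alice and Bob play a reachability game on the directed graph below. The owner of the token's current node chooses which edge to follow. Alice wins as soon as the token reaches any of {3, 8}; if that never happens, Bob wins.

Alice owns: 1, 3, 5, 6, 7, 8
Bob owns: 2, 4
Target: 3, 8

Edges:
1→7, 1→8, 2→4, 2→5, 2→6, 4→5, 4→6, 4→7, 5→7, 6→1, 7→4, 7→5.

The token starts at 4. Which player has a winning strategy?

Bob

A0 = {3, 8}
A1: add {1} — 1 (Alice) has 1→8.
A2: add {6} — 6 (Alice) has 6→1.
A3 = A2; e.g. 2 (Bob) can still go to 4. Fixed point.
4 never enters the attractor, so Bob can avoid the target forever.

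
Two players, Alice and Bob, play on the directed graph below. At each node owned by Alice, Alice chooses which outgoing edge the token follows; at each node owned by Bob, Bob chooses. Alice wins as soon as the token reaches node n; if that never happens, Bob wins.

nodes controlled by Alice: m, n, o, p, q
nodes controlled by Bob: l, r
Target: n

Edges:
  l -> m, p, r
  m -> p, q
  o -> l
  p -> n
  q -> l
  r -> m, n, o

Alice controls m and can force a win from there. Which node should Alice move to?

A0 = {n}
A1: add {p} — p (Alice) has p→n.
A2: add {m} — m (Alice) has m→p.
A3 = A2; e.g. l (Bob) can still go to r. Fixed point.
From m, successor p is in the attractor (rank 1); the other successor q is not.

p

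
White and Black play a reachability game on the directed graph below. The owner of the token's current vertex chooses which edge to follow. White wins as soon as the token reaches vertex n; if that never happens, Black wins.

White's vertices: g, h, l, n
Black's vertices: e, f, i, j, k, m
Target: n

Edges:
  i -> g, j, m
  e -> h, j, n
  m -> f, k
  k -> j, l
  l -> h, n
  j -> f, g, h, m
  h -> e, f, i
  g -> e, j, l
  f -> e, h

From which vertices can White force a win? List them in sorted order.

A0 = {n}
A1: add {l} — l (White) has l→n.
A2: add {g} — g (White) has g→l.
A3 = A2; e.g. e (Black) can still go to h. Fixed point.
White's winning region = {g, l, n}.

g, l, n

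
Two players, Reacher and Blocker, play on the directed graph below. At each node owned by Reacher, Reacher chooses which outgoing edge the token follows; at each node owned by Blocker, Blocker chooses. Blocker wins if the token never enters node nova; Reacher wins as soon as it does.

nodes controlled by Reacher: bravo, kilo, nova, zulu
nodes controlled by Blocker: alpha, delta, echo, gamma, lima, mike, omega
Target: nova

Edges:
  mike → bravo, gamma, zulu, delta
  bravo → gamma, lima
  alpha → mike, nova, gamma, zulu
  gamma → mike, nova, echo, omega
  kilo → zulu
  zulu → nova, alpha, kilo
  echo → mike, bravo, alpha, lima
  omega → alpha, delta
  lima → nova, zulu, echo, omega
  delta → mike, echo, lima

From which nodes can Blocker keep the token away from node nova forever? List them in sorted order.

A0 = {nova}
A1: add {zulu} — zulu (Reacher) has zulu→nova.
A2: add {kilo} — kilo (Reacher) has kilo→zulu.
A3 = A2; e.g. mike (Blocker) can still go to bravo. Fixed point.
Reacher's attractor = {kilo, nova, zulu}; Blocker avoids the target exactly from the complement.

alpha, bravo, delta, echo, gamma, lima, mike, omega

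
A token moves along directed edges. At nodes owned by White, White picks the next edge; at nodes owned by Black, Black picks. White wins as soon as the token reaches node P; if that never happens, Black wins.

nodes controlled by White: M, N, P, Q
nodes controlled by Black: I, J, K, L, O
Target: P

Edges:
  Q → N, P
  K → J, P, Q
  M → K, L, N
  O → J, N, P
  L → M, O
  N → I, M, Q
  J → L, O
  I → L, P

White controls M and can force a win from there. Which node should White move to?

N

A0 = {P}
A1: add {Q} — Q (White) has Q→P.
A2: add {N} — N (White) has N→Q.
A3: add {M} — M (White) has M→N.
A4 = A3; e.g. I (Black) can still go to L. Fixed point.
From M, successor N is in the attractor (rank 2); the other successors K, L are not.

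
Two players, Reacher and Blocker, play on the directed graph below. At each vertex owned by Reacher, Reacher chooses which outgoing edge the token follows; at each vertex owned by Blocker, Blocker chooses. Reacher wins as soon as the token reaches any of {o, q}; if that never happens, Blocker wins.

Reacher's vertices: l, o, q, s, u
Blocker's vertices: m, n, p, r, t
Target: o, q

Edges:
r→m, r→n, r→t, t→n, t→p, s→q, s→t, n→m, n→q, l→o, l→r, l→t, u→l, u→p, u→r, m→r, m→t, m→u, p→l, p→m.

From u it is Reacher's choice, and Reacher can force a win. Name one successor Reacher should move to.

l

A0 = {o, q}
A1: add {l, s} — l (Reacher) has l→o; s (Reacher) has s→q.
A2: add {u} — u (Reacher) has u→l.
A3 = A2; e.g. m (Blocker) can still go to r. Fixed point.
From u, successor l is in the attractor (rank 1); the other successors p, r are not.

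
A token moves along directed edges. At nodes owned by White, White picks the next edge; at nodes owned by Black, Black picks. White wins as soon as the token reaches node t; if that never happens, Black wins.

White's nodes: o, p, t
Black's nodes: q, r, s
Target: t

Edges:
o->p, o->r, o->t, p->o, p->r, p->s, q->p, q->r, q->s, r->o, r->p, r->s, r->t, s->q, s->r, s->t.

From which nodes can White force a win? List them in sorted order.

o, p, t

A0 = {t}
A1: add {o} — o (White) has o→t.
A2: add {p} — p (White) has p→o.
A3 = A2; e.g. q (Black) can still go to r. Fixed point.
White's winning region = {o, p, t}.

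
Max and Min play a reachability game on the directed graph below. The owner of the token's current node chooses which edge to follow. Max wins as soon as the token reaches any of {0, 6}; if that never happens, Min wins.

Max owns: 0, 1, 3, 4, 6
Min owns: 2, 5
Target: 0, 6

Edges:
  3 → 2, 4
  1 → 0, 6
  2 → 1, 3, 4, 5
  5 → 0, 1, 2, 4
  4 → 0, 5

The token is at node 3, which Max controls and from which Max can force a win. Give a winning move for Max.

A0 = {0, 6}
A1: add {1, 4} — 1 (Max) has 1→0; 4 (Max) has 4→0.
A2: add {3} — 3 (Max) has 3→4.
A3 = A2; e.g. 2 (Min) can still go to 5. Fixed point.
From 3, successor 4 is in the attractor (rank 1); the other successor 2 is not.

4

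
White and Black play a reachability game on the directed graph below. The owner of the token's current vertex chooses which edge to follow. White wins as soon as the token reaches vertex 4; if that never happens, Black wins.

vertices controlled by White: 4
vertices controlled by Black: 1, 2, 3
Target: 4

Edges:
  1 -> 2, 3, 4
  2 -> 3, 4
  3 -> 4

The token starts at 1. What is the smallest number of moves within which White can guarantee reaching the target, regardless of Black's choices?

3

A0 = {4}
A1: add {3} — 3 (Black): all of {4} already in.
A2: add {2} — 2 (Black): all of {3, 4} already in.
A3: add {1} — 1 (Black): all of {2, 3, 4} already in.
A3 = all vertices. Fixed point.
1 enters the attractor at level 3, so White can force the target in 3 moves from there.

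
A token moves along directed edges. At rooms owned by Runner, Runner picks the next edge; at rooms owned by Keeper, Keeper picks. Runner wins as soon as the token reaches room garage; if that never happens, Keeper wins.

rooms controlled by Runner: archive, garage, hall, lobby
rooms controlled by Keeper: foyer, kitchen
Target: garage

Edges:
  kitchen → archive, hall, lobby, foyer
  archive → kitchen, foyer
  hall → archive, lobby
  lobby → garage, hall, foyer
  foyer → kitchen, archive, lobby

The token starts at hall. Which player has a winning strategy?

Runner

A0 = {garage}
A1: add {lobby} — lobby (Runner) has lobby→garage.
A2: add {hall} — hall (Runner) has hall→lobby.
A3 = A2; e.g. kitchen (Keeper) can still go to archive. Fixed point.
hall ∈ A2, so Runner can force the target.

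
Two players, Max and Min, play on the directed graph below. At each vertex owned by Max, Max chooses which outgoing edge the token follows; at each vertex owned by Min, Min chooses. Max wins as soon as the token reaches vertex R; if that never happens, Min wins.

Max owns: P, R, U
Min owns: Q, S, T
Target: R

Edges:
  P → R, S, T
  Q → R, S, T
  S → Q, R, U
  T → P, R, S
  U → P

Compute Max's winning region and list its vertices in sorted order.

A0 = {R}
A1: add {P} — P (Max) has P→R.
A2: add {U} — U (Max) has U→P.
A3 = A2; e.g. Q (Min) can still go to S. Fixed point.
Max's winning region = {P, R, U}.

P, R, U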